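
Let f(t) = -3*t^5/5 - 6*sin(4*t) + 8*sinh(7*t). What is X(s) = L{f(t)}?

X(s) = -24/(s^2 + 16) + 56/(s^2 - 49) - 72/s^6

By linearity of the Laplace transform, transform each term separately.
(-3/5)·[L{t^5} = 5!/s^6 = 120/s^6]; (-6)·[L{sin(4t)} = 4/(s^2 + 16)]; (8)·[L{sinh(7t)} = 7/(s^2 - 49)].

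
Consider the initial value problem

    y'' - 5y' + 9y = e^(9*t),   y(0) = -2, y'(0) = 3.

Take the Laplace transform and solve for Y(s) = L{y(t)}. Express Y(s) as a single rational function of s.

Y(s) = (-2*s^2 + 31*s - 116)/(s^3 - 14*s^2 + 54*s - 81)

Laplace-transform each side.
Using L{y''} = s^2 Y - s·y(0) - y'(0) and L{y'} = sY - y(0), with y(0) = -2, y'(0) = 3, the left side becomes (s^2 - 5*s + 9)Y - (-2*s + 13).
The right side is L{e^(9*t)} = 1/(s - 9).
So (s^2 - 5*s + 9)Y = 1/(s - 9) + (-2*s + 13).
Divide through and combine into a single rational function.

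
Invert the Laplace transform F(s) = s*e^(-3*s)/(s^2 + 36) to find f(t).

The factor e^(-3s) signals a time shift by c = 3 (second shifting theorem).
L{cos(6t)} = s/(s^2 + 36), so L^-1{s/(s^2 + 36)} = cos(6*t).
Hence the inverse is u(t - 3) times that function evaluated at t - 3.

f(t) = Heaviside(t - 3)*(cos(6*t - 18))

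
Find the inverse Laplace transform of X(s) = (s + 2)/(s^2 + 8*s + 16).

-2*t*exp(-4*t) + exp(-4*t)

Factor the denominator: s^2 + 8*s + 16 = (s + 4)^2.
Partial fraction decomposition gives [1/(s + 4)] + [-2/(s + 4)^2].
Invert each term: 1/(s + 4) ↔ e^(-4t); -2/(s + 4)^2 ↔ -2t·e^(-4t).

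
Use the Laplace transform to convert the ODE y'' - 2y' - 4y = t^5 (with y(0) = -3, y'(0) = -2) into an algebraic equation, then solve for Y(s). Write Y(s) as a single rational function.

Y(s) = (-3*s^7 + 4*s^6 + 120)/(s^8 - 2*s^7 - 4*s^6)

Transform both sides with L{·}.
With L{y''} = s^2 Y - s·y(0) - y'(0) and L{y'} = sY - y(0), with y(0) = -3, y'(0) = -2: the LHS transforms to (s^2 - 2*s - 4)Y - (-3*s + 4).
The right side is L{t^5} = 120/s^6.
So (s^2 - 2*s - 4)Y = 120/s^6 + (-3*s + 4).
Isolate Y and clear denominators.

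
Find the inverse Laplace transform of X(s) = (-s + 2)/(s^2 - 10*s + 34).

Complete the square in the denominator: s^2 - 10*s + 34 = (s - 5)^2 + 3^2.
Split the numerator to match: -s + 2 = -1·(s - 5) - 1·3.
Invert each term: -1·(s - 5)/((s - 5)^2 + 9) ↔ -e^(5t)cos(3t); -1·3/((s - 5)^2 + 9) ↔ -e^(5t)sin(3t).

-exp(5*t)*sin(3*t) - exp(5*t)*cos(3*t)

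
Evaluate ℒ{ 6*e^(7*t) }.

6/(s - 7)

L{6} = 6/s.
By the first shifting theorem, multiplying by e^(7t) replaces s with s - 7.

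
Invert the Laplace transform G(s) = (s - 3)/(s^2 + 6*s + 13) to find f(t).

Complete the square in the denominator: s^2 + 6*s + 13 = (s + 3)^2 + 2^2.
Split the numerator to match: s - 3 = 1·(s + 3) - 3·2.
Invert each term: 1·(s + 3)/((s + 3)^2 + 4) ↔ e^(-3t)cos(2t); -3·2/((s + 3)^2 + 4) ↔ -3e^(-3t)sin(2t).

f(t) = -3*exp(-3*t)*sin(2*t) + exp(-3*t)*cos(2*t)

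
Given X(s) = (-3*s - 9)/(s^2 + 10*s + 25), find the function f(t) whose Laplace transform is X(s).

f(t) = 6*t*exp(-5*t) - 3*exp(-5*t)

Factor the denominator: s^2 + 10*s + 25 = (s + 5)^2.
Partial fraction decomposition gives [-3/(s + 5)] + [6/(s + 5)^2].
Invert each term: -3/(s + 5) ↔ -3e^(-5t); 6/(s + 5)^2 ↔ 6t·e^(-5t).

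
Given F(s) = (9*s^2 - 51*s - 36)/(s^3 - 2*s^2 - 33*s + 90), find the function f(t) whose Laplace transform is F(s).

f(t) = -3*exp(5*t) + 6*exp(3*t) + 6*exp(-6*t)

Factor the denominator: s^3 - 2*s^2 - 33*s + 90 = (s - 5)*(s - 3)*(s + 6).
Partial fraction decomposition gives [-3/(s - 5)] + [6/(s - 3)] + [6/(s + 6)].
Invert each term: -3/(s - 5) ↔ -3e^(5t); 6/(s - 3) ↔ 6e^(3t); 6/(s + 6) ↔ 6e^(-6t).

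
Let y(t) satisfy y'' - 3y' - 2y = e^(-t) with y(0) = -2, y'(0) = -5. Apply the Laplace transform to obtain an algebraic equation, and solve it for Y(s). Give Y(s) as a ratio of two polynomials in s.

Transform both sides with L{·}.
Using L{y''} = s^2 Y - s·y(0) - y'(0) and L{y'} = sY - y(0), with y(0) = -2, y'(0) = -5, the left side becomes (s^2 - 3*s - 2)Y - (-2*s + 1).
The right side is L{e^(-t)} = 1/(s + 1).
So (s^2 - 3*s - 2)Y = 1/(s + 1) + (-2*s + 1).
Divide through and combine into a single rational function.

Y(s) = (-2*s^2 - s + 2)/(s^3 - 2*s^2 - 5*s - 2)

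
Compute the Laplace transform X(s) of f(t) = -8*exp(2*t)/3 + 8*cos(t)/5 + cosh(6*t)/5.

X(s) = 8*s/(5*(s^2 + 1)) + s/(5*(s^2 - 36)) - 8/(3*(s - 2))

By linearity of the Laplace transform, transform each term separately.
(8/5)·[L{cos(t)} = s/(s^2 + 1)]; (1/5)·[L{cosh(6t)} = s/(s^2 - 36)]; (-8/3)·[L{e^(2t)} = 1/(s - 2)].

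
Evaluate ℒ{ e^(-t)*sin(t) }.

1/((s + 1)^2 + 1)

L{sin(t)} = 1/(s^2 + 1).
By the first shifting theorem, multiplying by e^(-t) replaces s with s + 1.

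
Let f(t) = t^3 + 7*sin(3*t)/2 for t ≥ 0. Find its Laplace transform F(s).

Apply the Laplace transform termwise.
L{t^3} = 3!/s^4 = 6/s^4; (7/2)·[L{sin(3t)} = 3/(s^2 + 9)].

F(s) = 21/(2*(s^2 + 9)) + 6/s^4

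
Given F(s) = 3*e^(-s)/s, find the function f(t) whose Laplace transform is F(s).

The factor e^(-s) signals a time shift by c = 1 (second shifting theorem).
L{3} = 3/s, so L^-1{3/s} = 3.
Hence the inverse is u(t - 1) times that function evaluated at t - 1.

f(t) = Heaviside(t - 1)*(3)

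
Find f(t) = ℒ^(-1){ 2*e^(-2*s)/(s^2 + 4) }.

f(t) = Heaviside(t - 2)*(sin(2*t - 4))

The factor e^(-2s) signals a time shift by c = 2 (second shifting theorem).
L{sin(2t)} = 2/(s^2 + 4), so L^-1{2/(s^2 + 4)} = sin(2*t).
Hence the inverse is u(t - 2) times that function evaluated at t - 2.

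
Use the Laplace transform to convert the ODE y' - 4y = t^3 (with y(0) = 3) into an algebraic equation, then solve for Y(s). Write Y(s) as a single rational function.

Y(s) = (3*s^4 + 6)/(s^5 - 4*s^4)

Transform both sides with L{·}.
Using L{y'} = sY - y(0) = sY - 3, the left side becomes (s - 4)Y - (3).
The right side is L{t^3} = 6/s^4.
So (s - 4)Y = 6/s^4 + (3).
Divide through and combine into a single rational function.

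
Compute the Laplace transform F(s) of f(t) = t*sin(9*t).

F(s) = 18*s/(s^2 + 81)^2

L{sin(9t)} = 9/(s^2 + 81).
Then apply L{t·g(t)} = -d/ds[G(s)] with G(s) = 9/(s^2 + 81):
differentiating 1 time and applying the sign gives 18*s/(s^2 + 81)^2.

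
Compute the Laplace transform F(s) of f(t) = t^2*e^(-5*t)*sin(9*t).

L{sin(9t)} = 9/(s^2 + 81).
Multiplying by e^(-5t) shifts s → s + 5, so L{e^(-5*t)*sin(9*t)} = 9/((s + 5)^2 + 81).
Then apply L{t^2·g(t)} = (-1)^2 d^2/ds^2[G(s)] with G(s) = 9/((s + 5)^2 + 81):
differentiating 2 times and applying the sign gives 54*(s^2 + 10*s - 2)/(s^2 + 10*s + 106)^3.

F(s) = 54*(s^2 + 10*s - 2)/(s^2 + 10*s + 106)^3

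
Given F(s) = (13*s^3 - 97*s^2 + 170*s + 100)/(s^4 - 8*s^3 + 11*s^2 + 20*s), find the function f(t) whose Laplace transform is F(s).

Factor the denominator: s^4 - 8*s^3 + 11*s^2 + 20*s = s*(s - 5)*(s - 4)*(s + 1).
Partial fraction decomposition gives [5/s] + [6/(s + 1)] + [-3/(s - 4)] + [5/(s - 5)].
Invert each term: 5/(s - 0) ↔ 5e^(0t); 6/(s + 1) ↔ 6e^(-t); -3/(s - 4) ↔ -3e^(4t); 5/(s - 5) ↔ 5e^(5t).

f(t) = 5*exp(5*t) - 3*exp(4*t) + 5 + 6*exp(-t)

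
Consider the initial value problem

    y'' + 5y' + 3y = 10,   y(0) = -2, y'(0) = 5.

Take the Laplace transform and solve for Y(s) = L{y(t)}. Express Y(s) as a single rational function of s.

Y(s) = (-2*s^2 - 5*s + 10)/(s^3 + 5*s^2 + 3*s)

Apply the Laplace transform to the equation.
Using L{y''} = s^2 Y - s·y(0) - y'(0) and L{y'} = sY - y(0), with y(0) = -2, y'(0) = 5, the left side becomes (s^2 + 5*s + 3)Y - (-2*s - 5).
The right side is L{10} = 10/s.
So (s^2 + 5*s + 3)Y = 10/s + (-2*s - 5).
Isolate Y and clear denominators.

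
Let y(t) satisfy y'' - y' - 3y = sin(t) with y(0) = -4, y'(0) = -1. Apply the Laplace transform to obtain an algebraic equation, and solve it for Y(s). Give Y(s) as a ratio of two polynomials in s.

Y(s) = (-4*s^3 + 3*s^2 - 4*s + 4)/(s^4 - s^3 - 2*s^2 - s - 3)

Laplace-transform each side.
With L{y''} = s^2 Y - s·y(0) - y'(0) and L{y'} = sY - y(0), with y(0) = -4, y'(0) = -1: the LHS transforms to (s^2 - s - 3)Y - (-4*s + 3).
The right side is L{sin(t)} = 1/(s^2 + 1).
So (s^2 - s - 3)Y = 1/(s^2 + 1) + (-4*s + 3).
Divide through and combine into a single rational function.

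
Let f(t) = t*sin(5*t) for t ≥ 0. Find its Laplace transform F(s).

F(s) = 10*s/(s^2 + 25)^2

L{sin(5t)} = 5/(s^2 + 25).
Then apply L{t·g(t)} = -d/ds[G(s)] with G(s) = 5/(s^2 + 25):
differentiating 1 time and applying the sign gives 10*s/(s^2 + 25)^2.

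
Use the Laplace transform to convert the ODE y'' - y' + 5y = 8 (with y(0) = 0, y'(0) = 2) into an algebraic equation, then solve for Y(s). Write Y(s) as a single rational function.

Y(s) = (2*s + 8)/(s^3 - s^2 + 5*s)

Apply the Laplace transform to the equation.
Using L{y''} = s^2 Y - s·y(0) - y'(0) and L{y'} = sY - y(0), with y(0) = 0, y'(0) = 2, the left side becomes (s^2 - s + 5)Y - (2).
The right side is L{8} = 8/s.
So (s^2 - s + 5)Y = 8/s + (2).
Divide through and combine into a single rational function.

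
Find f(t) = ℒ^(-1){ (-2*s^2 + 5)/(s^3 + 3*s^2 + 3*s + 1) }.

Factor the denominator: s^3 + 3*s^2 + 3*s + 1 = (s + 1)^3.
Partial fraction decomposition gives [-2/(s + 1)] + [4/(s + 1)^2] + [3/(s + 1)^3].
Invert each term: -2/(s + 1) ↔ -2e^(-t); 4/(s + 1)^2 ↔ 4t·e^(-t); 3/(s + 1)^3 ↔ (3/2)t^2·e^(-t).

f(t) = 3*t^2*exp(-t)/2 + 4*t*exp(-t) - 2*exp(-t)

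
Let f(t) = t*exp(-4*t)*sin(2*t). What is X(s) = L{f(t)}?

X(s) = 4*(s + 4)/(s^2 + 8*s + 20)^2

L{sin(2t)} = 2/(s^2 + 4).
Multiplying by e^(-4t) shifts s → s + 4, so L{exp(-4*t)*sin(2*t)} = 2/((s + 4)^2 + 4).
Then apply L{t·g(t)} = -d/ds[G(s)] with G(s) = 2/((s + 4)^2 + 4):
differentiating 1 time and applying the sign gives 4*(s + 4)/(s^2 + 8*s + 20)^2.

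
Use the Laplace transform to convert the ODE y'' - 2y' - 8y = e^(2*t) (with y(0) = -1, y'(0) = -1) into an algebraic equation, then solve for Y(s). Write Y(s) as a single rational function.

Y(s) = (-s^2 + 3*s - 1)/(s^3 - 4*s^2 - 4*s + 16)

Transform both sides with L{·}.
The derivative rules (L{y''} = s^2 Y - s·y(0) - y'(0) and L{y'} = sY - y(0), with y(0) = -1, y'(0) = -1) turn the left side into (s^2 - 2*s - 8)Y - (-s + 1).
The right side is L{e^(2*t)} = 1/(s - 2).
So (s^2 - 2*s - 8)Y = 1/(s - 2) + (-s + 1).
Divide through and combine into a single rational function.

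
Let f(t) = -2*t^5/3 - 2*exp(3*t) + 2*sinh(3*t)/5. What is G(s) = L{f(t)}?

G(s) = 6/(5*(s^2 - 9)) - 2/(s - 3) - 80/s^6

The transform is linear, so treat each term independently.
(-2/3)·[L{t^5} = 5!/s^6 = 120/s^6]; (2/5)·[L{sinh(3t)} = 3/(s^2 - 9)]; (-2)·[L{e^(3t)} = 1/(s - 3)].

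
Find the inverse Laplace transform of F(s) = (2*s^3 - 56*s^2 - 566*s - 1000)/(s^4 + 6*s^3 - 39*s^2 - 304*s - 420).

Factor the denominator: s^4 + 6*s^3 - 39*s^2 - 304*s - 420 = (s - 7)*(s + 2)*(s + 5)*(s + 6).
Partial fraction decomposition gives [1/(s + 6)] + [1/(s + 2)] + [-5/(s - 7)] + [5/(s + 5)].
Invert each term: 1/(s + 6) ↔ e^(-6t); 1/(s + 2) ↔ e^(-2t); -5/(s - 7) ↔ -5e^(7t); 5/(s + 5) ↔ 5e^(-5t).

-5*exp(7*t) + exp(-2*t) + 5*exp(-5*t) + exp(-6*t)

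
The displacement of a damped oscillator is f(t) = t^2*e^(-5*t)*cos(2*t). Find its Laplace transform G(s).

G(s) = 2*(s + 5)*(s^2 + 10*s + 13)/(s^2 + 10*s + 29)^3

L{cos(2t)} = s/(s^2 + 4).
Multiplying by e^(-5t) shifts s → s + 5, so L{e^(-5*t)*cos(2*t)} = (s + 5)/((s + 5)^2 + 4).
Then apply L{t^2·g(t)} = (-1)^2 d^2/ds^2[H(s)] with H(s) = (s + 5)/((s + 5)^2 + 4):
differentiating 2 times and applying the sign gives 2*(s + 5)*(s^2 + 10*s + 13)/(s^2 + 10*s + 29)^3.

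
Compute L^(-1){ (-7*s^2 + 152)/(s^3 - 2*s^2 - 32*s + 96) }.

Factor the denominator: s^3 - 2*s^2 - 32*s + 96 = (s - 4)^2*(s + 6).
Partial fraction decomposition gives [-6/(s - 4)] + [4/(s - 4)^2] + [-1/(s + 6)].
Invert each term: -6/(s - 4) ↔ -6e^(4t); 4/(s - 4)^2 ↔ 4t·e^(4t); -1/(s + 6) ↔ -e^(-6t).

4*t*exp(4*t) - 6*exp(4*t) - exp(-6*t)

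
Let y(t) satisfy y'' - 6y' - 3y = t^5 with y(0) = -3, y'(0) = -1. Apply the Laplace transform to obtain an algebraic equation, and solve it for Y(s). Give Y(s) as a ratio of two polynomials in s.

Apply the Laplace transform to the equation.
The derivative rules (L{y''} = s^2 Y - s·y(0) - y'(0) and L{y'} = sY - y(0), with y(0) = -3, y'(0) = -1) turn the left side into (s^2 - 6*s - 3)Y - (-3*s + 17).
The right side is L{t^5} = 120/s^6.
So (s^2 - 6*s - 3)Y = 120/s^6 + (-3*s + 17).
Isolate Y and clear denominators.

Y(s) = (-3*s^7 + 17*s^6 + 120)/(s^8 - 6*s^7 - 3*s^6)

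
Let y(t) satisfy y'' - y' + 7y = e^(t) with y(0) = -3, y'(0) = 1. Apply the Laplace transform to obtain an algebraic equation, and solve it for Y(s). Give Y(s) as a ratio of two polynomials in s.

Take the Laplace transform of both sides.
The derivative rules (L{y''} = s^2 Y - s·y(0) - y'(0) and L{y'} = sY - y(0), with y(0) = -3, y'(0) = 1) turn the left side into (s^2 - s + 7)Y - (-3*s + 4).
The right side is L{e^(t)} = 1/(s - 1).
So (s^2 - s + 7)Y = 1/(s - 1) + (-3*s + 4).
Divide through and combine into a single rational function.

Y(s) = (-3*s^2 + 7*s - 3)/(s^3 - 2*s^2 + 8*s - 7)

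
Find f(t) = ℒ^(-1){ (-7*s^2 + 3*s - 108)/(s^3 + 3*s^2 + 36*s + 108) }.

Factor the denominator: s^3 + 3*s^2 + 36*s + 108 = (s + 3)*(s^2 + 36).
Partial fraction decomposition gives [-4/(s + 3)] + [-3*s/(s^2 + 36)] + [12/(s^2 + 36)].
Invert each term: -4/(s + 3) ↔ -4e^(-3t); -3·s/(s^2 + 36) ↔ -3cos(6t); 2·6/(s^2 + 36) ↔ 2sin(6t).

f(t) = 2*sin(6*t) - 3*cos(6*t) - 4*exp(-3*t)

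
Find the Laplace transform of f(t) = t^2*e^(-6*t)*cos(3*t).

L{cos(3t)} = s/(s^2 + 9).
Multiplying by e^(-6t) shifts s → s + 6, so L{e^(-6*t)*cos(3*t)} = (s + 6)/((s + 6)^2 + 9).
Then apply L{t^2·g(t)} = (-1)^2 d^2/ds^2[G(s)] with G(s) = (s + 6)/((s + 6)^2 + 9):
differentiating 2 times and applying the sign gives 2*(s + 6)*(s^2 + 12*s + 9)/(s^2 + 12*s + 45)^3.

2*(s + 6)*(s^2 + 12*s + 9)/(s^2 + 12*s + 45)^3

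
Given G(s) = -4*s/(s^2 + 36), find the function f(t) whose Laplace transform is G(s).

Since L{cos(6t)} = s/(s^2 + 36), the inverse is cos(6*t), scaled by -4.

f(t) = -4*cos(6*t)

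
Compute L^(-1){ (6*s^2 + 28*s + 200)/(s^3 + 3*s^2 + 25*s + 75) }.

5*sin(5*t) + cos(5*t) + 5*exp(-3*t)

Factor the denominator: s^3 + 3*s^2 + 25*s + 75 = (s + 3)*(s^2 + 25).
Partial fraction decomposition gives [5/(s + 3)] + [s/(s^2 + 25)] + [25/(s^2 + 25)].
Invert each term: 5/(s + 3) ↔ 5e^(-3t); 1·s/(s^2 + 25) ↔ cos(5t); 5·5/(s^2 + 25) ↔ 5sin(5t).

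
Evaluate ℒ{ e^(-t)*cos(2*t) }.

L{cos(2t)} = s/(s^2 + 4).
By the first shifting theorem, multiplying by e^(-t) replaces s with s + 1.

(s + 1)/((s + 1)^2 + 4)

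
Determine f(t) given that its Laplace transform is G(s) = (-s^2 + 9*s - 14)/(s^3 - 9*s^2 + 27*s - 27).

Factor the denominator: s^3 - 9*s^2 + 27*s - 27 = (s - 3)^3.
Partial fraction decomposition gives [-1/(s - 3)] + [3/(s - 3)^2] + [4/(s - 3)^3].
Invert each term: -1/(s - 3) ↔ -e^(3t); 3/(s - 3)^2 ↔ 3t·e^(3t); 4/(s - 3)^3 ↔ (2)t^2·e^(3t).

f(t) = 2*t^2*exp(3*t) + 3*t*exp(3*t) - exp(3*t)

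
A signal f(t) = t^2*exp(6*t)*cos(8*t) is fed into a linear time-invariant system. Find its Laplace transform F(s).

F(s) = 2*(s - 6)*(s^2 - 12*s - 156)/(s^2 - 12*s + 100)^3

L{cos(8t)} = s/(s^2 + 64).
Multiplying by e^(6t) shifts s → s - 6, so L{exp(6*t)*cos(8*t)} = (s - 6)/((s - 6)^2 + 64).
Then apply L{t^2·g(t)} = (-1)^2 d^2/ds^2[G(s)] with G(s) = (s - 6)/((s - 6)^2 + 64):
differentiating 2 times and applying the sign gives 2*(s - 6)*(s^2 - 12*s - 156)/(s^2 - 12*s + 100)^3.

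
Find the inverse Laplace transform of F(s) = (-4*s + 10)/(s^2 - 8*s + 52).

Complete the square in the denominator: s^2 - 8*s + 52 = (s - 4)^2 + 6^2.
Split the numerator to match: -4*s + 10 = -4·(s - 4) - 1·6.
Invert each term: -4·(s - 4)/((s - 4)^2 + 36) ↔ -4e^(4t)cos(6t); -1·6/((s - 4)^2 + 36) ↔ -e^(4t)sin(6t).

-exp(4*t)*sin(6*t) - 4*exp(4*t)*cos(6*t)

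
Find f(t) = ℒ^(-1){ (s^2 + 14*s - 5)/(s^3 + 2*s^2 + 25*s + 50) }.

f(t) = 2*sin(5*t) + 2*cos(5*t) - exp(-2*t)

Factor the denominator: s^3 + 2*s^2 + 25*s + 50 = (s + 2)*(s^2 + 25).
Partial fraction decomposition gives [-1/(s + 2)] + [2*s/(s^2 + 25)] + [10/(s^2 + 25)].
Invert each term: -1/(s + 2) ↔ -e^(-2t); 2·s/(s^2 + 25) ↔ 2cos(5t); 2·5/(s^2 + 25) ↔ 2sin(5t).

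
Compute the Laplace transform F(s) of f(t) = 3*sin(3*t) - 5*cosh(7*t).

F(s) = -5*s/(s^2 - 49) + 9/(s^2 + 9)

Apply the Laplace transform termwise.
(3)·[L{sin(3t)} = 3/(s^2 + 9)]; (-5)·[L{cosh(7t)} = s/(s^2 - 49)].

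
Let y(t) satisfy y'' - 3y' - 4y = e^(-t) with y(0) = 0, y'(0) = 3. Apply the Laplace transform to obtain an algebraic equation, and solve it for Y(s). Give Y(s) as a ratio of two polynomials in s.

Laplace-transform each side.
The derivative rules (L{y''} = s^2 Y - s·y(0) - y'(0) and L{y'} = sY - y(0), with y(0) = 0, y'(0) = 3) turn the left side into (s^2 - 3*s - 4)Y - (3).
The right side is L{e^(-t)} = 1/(s + 1).
So (s^2 - 3*s - 4)Y = 1/(s + 1) + (3).
Divide through and combine into a single rational function.

Y(s) = (3*s + 4)/(s^3 - 2*s^2 - 7*s - 4)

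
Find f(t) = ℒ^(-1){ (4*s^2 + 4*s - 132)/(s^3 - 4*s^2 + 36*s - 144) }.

Factor the denominator: s^3 - 4*s^2 + 36*s - 144 = (s - 4)*(s^2 + 36).
Partial fraction decomposition gives [-1/(s - 4)] + [5*s/(s^2 + 36)] + [24/(s^2 + 36)].
Invert each term: -1/(s - 4) ↔ -e^(4t); 5·s/(s^2 + 36) ↔ 5cos(6t); 4·6/(s^2 + 36) ↔ 4sin(6t).

f(t) = -exp(4*t) + 4*sin(6*t) + 5*cos(6*t)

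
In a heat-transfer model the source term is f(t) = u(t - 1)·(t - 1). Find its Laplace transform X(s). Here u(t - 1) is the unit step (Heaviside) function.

By the second shifting theorem, L{u(t - c)·g(t - c)} = e^(-cs)·G(s) with c = 1 and G(s) = L{g(t)}.
L{t} = 1!/s^2 = 1/s^2.

X(s) = exp(-s)/s^2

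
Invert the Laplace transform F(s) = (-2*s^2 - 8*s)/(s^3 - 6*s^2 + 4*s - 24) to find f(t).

Factor the denominator: s^3 - 6*s^2 + 4*s - 24 = (s - 6)*(s^2 + 4).
Partial fraction decomposition gives [-3/(s - 6)] + [s/(s^2 + 4)] + [-2/(s^2 + 4)].
Invert each term: -3/(s - 6) ↔ -3e^(6t); 1·s/(s^2 + 4) ↔ cos(2t); -1·2/(s^2 + 4) ↔ -sin(2t).

f(t) = -3*exp(6*t) - sin(2*t) + cos(2*t)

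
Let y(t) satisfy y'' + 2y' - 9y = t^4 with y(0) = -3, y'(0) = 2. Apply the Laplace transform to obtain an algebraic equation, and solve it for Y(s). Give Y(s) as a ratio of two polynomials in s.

Transform both sides with L{·}.
The derivative rules (L{y''} = s^2 Y - s·y(0) - y'(0) and L{y'} = sY - y(0), with y(0) = -3, y'(0) = 2) turn the left side into (s^2 + 2*s - 9)Y - (-3*s - 4).
The right side is L{t^4} = 24/s^5.
So (s^2 + 2*s - 9)Y = 24/s^5 + (-3*s - 4).
Isolate Y and clear denominators.

Y(s) = (-3*s^6 - 4*s^5 + 24)/(s^7 + 2*s^6 - 9*s^5)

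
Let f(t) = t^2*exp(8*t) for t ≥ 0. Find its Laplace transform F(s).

L{e^(8t)} = 1/(s - 8).
Then apply L{t^2·g(t)} = (-1)^2 d^2/ds^2[G(s)] with G(s) = 1/(s - 8):
differentiating 2 times and applying the sign gives 2/(s - 8)^3.

F(s) = 2/(s - 8)^3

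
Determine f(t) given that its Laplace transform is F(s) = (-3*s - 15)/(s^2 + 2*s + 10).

Complete the square in the denominator: s^2 + 2*s + 10 = (s + 1)^2 + 3^2.
Split the numerator to match: -3*s - 15 = -3·(s + 1) - 4·3.
Invert each term: -3·(s + 1)/((s + 1)^2 + 9) ↔ -3e^(-t)cos(3t); -4·3/((s + 1)^2 + 9) ↔ -4e^(-t)sin(3t).

f(t) = -4*exp(-t)*sin(3*t) - 3*exp(-t)*cos(3*t)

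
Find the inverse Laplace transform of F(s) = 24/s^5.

Since L{t^4} = 4!/s^5 = 24/s^5, the inverse is t^4.

t^4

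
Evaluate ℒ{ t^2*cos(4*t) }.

2*s*(s^2 - 48)/(s^2 + 16)^3

L{cos(4t)} = s/(s^2 + 16).
Then apply L{t^2·g(t)} = (-1)^2 d^2/ds^2[G(s)] with G(s) = s/(s^2 + 16):
differentiating 2 times and applying the sign gives 2*s*(s^2 - 48)/(s^2 + 16)^3.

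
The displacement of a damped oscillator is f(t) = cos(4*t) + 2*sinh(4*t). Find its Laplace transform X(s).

Apply the Laplace transform termwise.
(2)·[L{sinh(4t)} = 4/(s^2 - 16)]; L{cos(4t)} = s/(s^2 + 16).

X(s) = s/(s^2 + 16) + 8/(s^2 - 16)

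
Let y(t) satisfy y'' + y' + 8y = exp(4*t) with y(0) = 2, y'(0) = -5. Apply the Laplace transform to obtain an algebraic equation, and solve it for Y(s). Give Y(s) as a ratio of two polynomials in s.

Y(s) = (2*s^2 - 11*s + 13)/(s^3 - 3*s^2 + 4*s - 32)

Take the Laplace transform of both sides.
Using L{y''} = s^2 Y - s·y(0) - y'(0) and L{y'} = sY - y(0), with y(0) = 2, y'(0) = -5, the left side becomes (s^2 + s + 8)Y - (2*s - 3).
The right side is L{exp(4*t)} = 1/(s - 4).
So (s^2 + s + 8)Y = 1/(s - 4) + (2*s - 3).
Solve for Y(s) and write it as one ratio of polynomials.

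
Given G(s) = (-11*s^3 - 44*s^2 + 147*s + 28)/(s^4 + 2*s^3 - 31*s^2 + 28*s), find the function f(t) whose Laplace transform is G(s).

f(t) = -6*exp(4*t) - 5*exp(t) + 1 - exp(-7*t)

Factor the denominator: s^4 + 2*s^3 - 31*s^2 + 28*s = s*(s - 4)*(s - 1)*(s + 7).
Partial fraction decomposition gives [1/s] + [-5/(s - 1)] + [-6/(s - 4)] + [-1/(s + 7)].
Invert each term: 1/(s - 0) ↔ e^(0t); -5/(s - 1) ↔ -5e^(t); -6/(s - 4) ↔ -6e^(4t); -1/(s + 7) ↔ -e^(-7t).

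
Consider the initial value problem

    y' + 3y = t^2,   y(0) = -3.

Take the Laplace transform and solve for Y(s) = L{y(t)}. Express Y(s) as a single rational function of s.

Y(s) = (-3*s^3 + 2)/(s^4 + 3*s^3)

Take the Laplace transform of both sides.
The derivative rules (L{y'} = sY - y(0) = sY - (-3)) turn the left side into (s + 3)Y - (-3).
The right side is L{t^2} = 2/s^3.
So (s + 3)Y = 2/s^3 + (-3).
Solve for Y(s) and write it as one ratio of polynomials.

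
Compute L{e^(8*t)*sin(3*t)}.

L{sin(3t)} = 3/(s^2 + 9).
By the first shifting theorem, multiplying by e^(8t) replaces s with s - 8.

3/((s - 8)^2 + 9)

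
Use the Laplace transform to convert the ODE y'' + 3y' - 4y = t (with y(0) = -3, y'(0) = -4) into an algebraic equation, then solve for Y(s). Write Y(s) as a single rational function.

Y(s) = (-3*s^3 - 13*s^2 + 1)/(s^4 + 3*s^3 - 4*s^2)

Take the Laplace transform of both sides.
With L{y''} = s^2 Y - s·y(0) - y'(0) and L{y'} = sY - y(0), with y(0) = -3, y'(0) = -4: the LHS transforms to (s^2 + 3*s - 4)Y - (-3*s - 13).
The right side is L{t} = s^(-2).
So (s^2 + 3*s - 4)Y = s^(-2) + (-3*s - 13).
Divide through and combine into a single rational function.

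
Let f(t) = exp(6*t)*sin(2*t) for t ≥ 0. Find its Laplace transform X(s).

L{sin(2t)} = 2/(s^2 + 4).
By the first shifting theorem, multiplying by e^(6t) replaces s with s - 6.

X(s) = 2/((s - 6)^2 + 4)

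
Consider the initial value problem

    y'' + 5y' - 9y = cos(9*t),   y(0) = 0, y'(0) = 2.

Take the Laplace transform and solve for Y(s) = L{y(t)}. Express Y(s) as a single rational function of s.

Y(s) = (2*s^2 + s + 162)/(s^4 + 5*s^3 + 72*s^2 + 405*s - 729)

Take the Laplace transform of both sides.
Using L{y''} = s^2 Y - s·y(0) - y'(0) and L{y'} = sY - y(0), with y(0) = 0, y'(0) = 2, the left side becomes (s^2 + 5*s - 9)Y - (2).
The right side is L{cos(9*t)} = s/(s^2 + 81).
So (s^2 + 5*s - 9)Y = s/(s^2 + 81) + (2).
Solve for Y(s) and write it as one ratio of polynomials.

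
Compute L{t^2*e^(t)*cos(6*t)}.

L{cos(6t)} = s/(s^2 + 36).
Multiplying by e^(t) shifts s → s - 1, so L{e^(t)*cos(6*t)} = (s - 1)/((s - 1)^2 + 36).
Then apply L{t^2·g(t)} = (-1)^2 d^2/ds^2[H(s)] with H(s) = (s - 1)/((s - 1)^2 + 36):
differentiating 2 times and applying the sign gives 2*(s - 1)*(s^2 - 2*s - 107)/(s^2 - 2*s + 37)^3.

2*(s - 1)*(s^2 - 2*s - 107)/(s^2 - 2*s + 37)^3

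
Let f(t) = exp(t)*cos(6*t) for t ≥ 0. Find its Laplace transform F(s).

F(s) = (s - 1)/((s - 1)^2 + 36)

L{cos(6t)} = s/(s^2 + 36).
By the first shifting theorem, multiplying by e^(t) replaces s with s - 1.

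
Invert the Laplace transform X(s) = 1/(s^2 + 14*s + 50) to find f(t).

f(t) = exp(-7*t)*sin(t)

Rewrite the denominator: s^2 + 14*s + 50 = (s + 7)^2 + 1.
The form in (s + 7) signals a first-shifting-theorem factor e^(-7t).
Since L{sin(t)} = 1/(s^2 + 1), the inverse is e^(-7*t)*sin(t).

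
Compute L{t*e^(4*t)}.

L{e^(4t)} = 1/(s - 4).
Then apply L{t·g(t)} = -d/ds[G(s)] with G(s) = 1/(s - 4):
differentiating 1 time and applying the sign gives (s - 4)^(-2).

(s - 4)^(-2)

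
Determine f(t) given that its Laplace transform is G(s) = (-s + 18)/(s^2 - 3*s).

Factor the denominator: s^2 - 3*s = s*(s - 3).
Partial fraction decomposition gives [5/(s - 3)] + [-6/s].
Invert each term: 5/(s - 3) ↔ 5e^(3t); -6/(s - 0) ↔ -6e^(0t).

f(t) = 5*exp(3*t) - 6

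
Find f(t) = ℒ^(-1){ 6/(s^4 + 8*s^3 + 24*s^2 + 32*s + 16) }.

Rewrite the denominator: s^4 + 8*s^3 + 24*s^2 + 32*s + 16 = (s + 2)^4.
The form in (s + 2) signals a first-shifting-theorem factor e^(-2t).
Since L{t^3} = 3!/s^4 = 6/s^4, the inverse is t^3*e^(-2*t).

f(t) = t^3*exp(-2*t)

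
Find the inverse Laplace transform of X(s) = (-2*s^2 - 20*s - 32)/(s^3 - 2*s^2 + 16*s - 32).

-4*exp(2*t) - 4*sin(4*t) + 2*cos(4*t)

Factor the denominator: s^3 - 2*s^2 + 16*s - 32 = (s - 2)*(s^2 + 16).
Partial fraction decomposition gives [-4/(s - 2)] + [2*s/(s^2 + 16)] + [-16/(s^2 + 16)].
Invert each term: -4/(s - 2) ↔ -4e^(2t); 2·s/(s^2 + 16) ↔ 2cos(4t); -4·4/(s^2 + 16) ↔ -4sin(4t).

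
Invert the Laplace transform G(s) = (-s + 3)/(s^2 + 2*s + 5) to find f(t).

Complete the square in the denominator: s^2 + 2*s + 5 = (s + 1)^2 + 2^2.
Split the numerator to match: -s + 3 = -1·(s + 1) + 2·2.
Invert each term: -1·(s + 1)/((s + 1)^2 + 4) ↔ -e^(-t)cos(2t); 2·2/((s + 1)^2 + 4) ↔ 2e^(-t)sin(2t).

f(t) = 2*exp(-t)*sin(2*t) - exp(-t)*cos(2*t)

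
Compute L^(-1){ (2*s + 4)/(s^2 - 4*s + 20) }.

2*exp(2*t)*sin(4*t) + 2*exp(2*t)*cos(4*t)

Complete the square in the denominator: s^2 - 4*s + 20 = (s - 2)^2 + 4^2.
Split the numerator to match: 2*s + 4 = 2·(s - 2) + 2·4.
Invert each term: 2·(s - 2)/((s - 2)^2 + 16) ↔ 2e^(2t)cos(4t); 2·4/((s - 2)^2 + 16) ↔ 2e^(2t)sin(4t).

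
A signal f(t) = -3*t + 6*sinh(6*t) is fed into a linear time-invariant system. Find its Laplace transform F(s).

The transform is linear, so treat each term independently.
(6)·[L{sinh(6t)} = 6/(s^2 - 36)]; (-3)·[L{t} = 1!/s^2 = 1/s^2].

F(s) = 36/(s^2 - 36) - 3/s^2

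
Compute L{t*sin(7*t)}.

14*s/(s^2 + 49)^2

L{sin(7t)} = 7/(s^2 + 49).
Then apply L{t·g(t)} = -d/ds[H(s)] with H(s) = 7/(s^2 + 49):
differentiating 1 time and applying the sign gives 14*s/(s^2 + 49)^2.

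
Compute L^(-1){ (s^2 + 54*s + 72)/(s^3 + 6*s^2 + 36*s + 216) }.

5*sin(6*t) + 4*cos(6*t) - 3*exp(-6*t)

Factor the denominator: s^3 + 6*s^2 + 36*s + 216 = (s + 6)*(s^2 + 36).
Partial fraction decomposition gives [-3/(s + 6)] + [4*s/(s^2 + 36)] + [30/(s^2 + 36)].
Invert each term: -3/(s + 6) ↔ -3e^(-6t); 4·s/(s^2 + 36) ↔ 4cos(6t); 5·6/(s^2 + 36) ↔ 5sin(6t).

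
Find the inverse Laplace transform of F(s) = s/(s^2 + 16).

Since L{cos(4t)} = s/(s^2 + 16), the inverse is cos(4*t).

cos(4*t)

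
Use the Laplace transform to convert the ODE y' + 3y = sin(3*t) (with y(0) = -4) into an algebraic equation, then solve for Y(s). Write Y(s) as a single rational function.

Y(s) = (-4*s^2 - 33)/(s^3 + 3*s^2 + 9*s + 27)

Apply the Laplace transform to the equation.
The derivative rules (L{y'} = sY - y(0) = sY - (-4)) turn the left side into (s + 3)Y - (-4).
The right side is L{sin(3*t)} = 3/(s^2 + 9).
So (s + 3)Y = 3/(s^2 + 9) + (-4).
Solve for Y(s) and write it as one ratio of polynomials.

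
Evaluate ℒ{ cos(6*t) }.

s/(s^2 + 36)

L{cos(6t)} = s/(s^2 + 36).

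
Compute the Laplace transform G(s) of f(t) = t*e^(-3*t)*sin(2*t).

G(s) = 4*(s + 3)/(s^2 + 6*s + 13)^2

L{sin(2t)} = 2/(s^2 + 4).
Multiplying by e^(-3t) shifts s → s + 3, so L{e^(-3*t)*sin(2*t)} = 2/((s + 3)^2 + 4).
Then apply L{t·g(t)} = -d/ds[H(s)] with H(s) = 2/((s + 3)^2 + 4):
differentiating 1 time and applying the sign gives 4*(s + 3)/(s^2 + 6*s + 13)^2.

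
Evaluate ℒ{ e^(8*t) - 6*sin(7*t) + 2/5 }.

-42/(s^2 + 49) + 1/(s - 8) + 2/(5*s)

Apply the Laplace transform termwise.
L{2/5} = (2/5)/s; (-6)·[L{sin(7t)} = 7/(s^2 + 49)]; L{e^(8t)} = 1/(s - 8).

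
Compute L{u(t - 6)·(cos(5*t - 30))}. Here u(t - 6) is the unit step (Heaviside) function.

s*exp(-6*s)/(s^2 + 25)

By the second shifting theorem, L{u(t - c)·g(t - c)} = e^(-cs)·H(s) with c = 6 and H(s) = L{g(t)}.
L{cos(5t)} = s/(s^2 + 25).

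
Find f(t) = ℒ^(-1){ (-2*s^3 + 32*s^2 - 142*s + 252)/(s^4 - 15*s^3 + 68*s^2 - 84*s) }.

f(t) = 4*exp(7*t) - 5*exp(6*t) + 2*exp(2*t) - 3

Factor the denominator: s^4 - 15*s^3 + 68*s^2 - 84*s = s*(s - 7)*(s - 6)*(s - 2).
Partial fraction decomposition gives [-5/(s - 6)] + [4/(s - 7)] + [2/(s - 2)] + [-3/s].
Invert each term: -5/(s - 6) ↔ -5e^(6t); 4/(s - 7) ↔ 4e^(7t); 2/(s - 2) ↔ 2e^(2t); -3/(s - 0) ↔ -3e^(0t).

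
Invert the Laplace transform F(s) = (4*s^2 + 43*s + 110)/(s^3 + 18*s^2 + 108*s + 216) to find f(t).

Factor the denominator: s^3 + 18*s^2 + 108*s + 216 = (s + 6)^3.
Partial fraction decomposition gives [4/(s + 6)] + [-5/(s + 6)^2] + [-4/(s + 6)^3].
Invert each term: 4/(s + 6) ↔ 4e^(-6t); -5/(s + 6)^2 ↔ -5t·e^(-6t); -4/(s + 6)^3 ↔ (-2)t^2·e^(-6t).

f(t) = -2*t^2*exp(-6*t) - 5*t*exp(-6*t) + 4*exp(-6*t)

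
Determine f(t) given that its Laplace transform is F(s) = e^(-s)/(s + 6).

f(t) = Heaviside(t - 1)*(exp(-6*t + 6))

The factor e^(-s) signals a time shift by c = 1 (second shifting theorem).
L{e^(-6t)} = 1/(s + 6), so L^-1{1/(s + 6)} = e^(-6*t).
Hence the inverse is u(t - 1) times that function evaluated at t - 1.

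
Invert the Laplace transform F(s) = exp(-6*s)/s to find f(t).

The factor e^(-6s) signals a time shift by c = 6 (second shifting theorem).
L{1} = 1/s, so L^-1{1/s} = 1.
Hence the inverse is u(t - 6) times that function evaluated at t - 6.

f(t) = Heaviside(t - 6)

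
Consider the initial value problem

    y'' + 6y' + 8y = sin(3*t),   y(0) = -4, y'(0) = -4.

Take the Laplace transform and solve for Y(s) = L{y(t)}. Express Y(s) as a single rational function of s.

Take the Laplace transform of both sides.
The derivative rules (L{y''} = s^2 Y - s·y(0) - y'(0) and L{y'} = sY - y(0), with y(0) = -4, y'(0) = -4) turn the left side into (s^2 + 6*s + 8)Y - (-4*s - 28).
The right side is L{sin(3*t)} = 3/(s^2 + 9).
So (s^2 + 6*s + 8)Y = 3/(s^2 + 9) + (-4*s - 28).
Isolate Y and clear denominators.

Y(s) = (-4*s^3 - 28*s^2 - 36*s - 249)/(s^4 + 6*s^3 + 17*s^2 + 54*s + 72)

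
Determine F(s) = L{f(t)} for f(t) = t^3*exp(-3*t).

F(s) = 6/(s + 3)^4

L{t^3} = 3!/s^4 = 6/s^4.
By the first shifting theorem, multiplying by e^(-3t) replaces s with s + 3.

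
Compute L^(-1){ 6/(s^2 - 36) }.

Since L{sinh(6t)} = 6/(s^2 - 36), the inverse is sinh(6*t).

sinh(6*t)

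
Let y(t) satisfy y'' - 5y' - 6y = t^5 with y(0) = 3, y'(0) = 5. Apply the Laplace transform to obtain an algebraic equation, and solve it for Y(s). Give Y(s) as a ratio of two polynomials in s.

Transform both sides with L{·}.
Using L{y''} = s^2 Y - s·y(0) - y'(0) and L{y'} = sY - y(0), with y(0) = 3, y'(0) = 5, the left side becomes (s^2 - 5*s - 6)Y - (3*s - 10).
The right side is L{t^5} = 120/s^6.
So (s^2 - 5*s - 6)Y = 120/s^6 + (3*s - 10).
Isolate Y and clear denominators.

Y(s) = (3*s^7 - 10*s^6 + 120)/(s^8 - 5*s^7 - 6*s^6)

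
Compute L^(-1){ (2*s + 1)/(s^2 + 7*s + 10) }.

Factor the denominator: s^2 + 7*s + 10 = (s + 2)*(s + 5).
Partial fraction decomposition gives [3/(s + 5)] + [-1/(s + 2)].
Invert each term: 3/(s + 5) ↔ 3e^(-5t); -1/(s + 2) ↔ -e^(-2t).

-exp(-2*t) + 3*exp(-5*t)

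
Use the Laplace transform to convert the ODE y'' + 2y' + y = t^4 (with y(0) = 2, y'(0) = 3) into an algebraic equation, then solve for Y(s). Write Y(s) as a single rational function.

Transform both sides with L{·}.
The derivative rules (L{y''} = s^2 Y - s·y(0) - y'(0) and L{y'} = sY - y(0), with y(0) = 2, y'(0) = 3) turn the left side into (s^2 + 2*s + 1)Y - (2*s + 7).
The right side is L{t^4} = 24/s^5.
So (s^2 + 2*s + 1)Y = 24/s^5 + (2*s + 7).
Divide through and combine into a single rational function.

Y(s) = (2*s^6 + 7*s^5 + 24)/(s^7 + 2*s^6 + s^5)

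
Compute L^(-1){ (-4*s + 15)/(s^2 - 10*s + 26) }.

-5*exp(5*t)*sin(t) - 4*exp(5*t)*cos(t)

Complete the square in the denominator: s^2 - 10*s + 26 = (s - 5)^2 + 1^2.
Split the numerator to match: -4*s + 15 = -4·(s - 5) - 5·1.
Invert each term: -4·(s - 5)/((s - 5)^2 + 1) ↔ -4e^(5t)cos(t); -5·1/((s - 5)^2 + 1) ↔ -5e^(5t)sin(t).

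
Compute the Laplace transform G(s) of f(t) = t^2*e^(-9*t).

G(s) = 2/(s + 9)^3

L{e^(-9t)} = 1/(s + 9).
Then apply L{t^2·g(t)} = (-1)^2 d^2/ds^2[H(s)] with H(s) = 1/(s + 9):
differentiating 2 times and applying the sign gives 2/(s + 9)^3.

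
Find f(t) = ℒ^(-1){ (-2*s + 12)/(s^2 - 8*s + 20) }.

Complete the square in the denominator: s^2 - 8*s + 20 = (s - 4)^2 + 2^2.
Split the numerator to match: -2*s + 12 = -2·(s - 4) + 2·2.
Invert each term: -2·(s - 4)/((s - 4)^2 + 4) ↔ -2e^(4t)cos(2t); 2·2/((s - 4)^2 + 4) ↔ 2e^(4t)sin(2t).

f(t) = 2*exp(4*t)*sin(2*t) - 2*exp(4*t)*cos(2*t)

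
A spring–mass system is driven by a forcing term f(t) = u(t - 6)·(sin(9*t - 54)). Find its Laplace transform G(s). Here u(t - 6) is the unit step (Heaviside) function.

G(s) = 9*exp(-6*s)/(s^2 + 81)

By the second shifting theorem, L{u(t - c)·g(t - c)} = e^(-cs)·H(s) with c = 6 and H(s) = L{g(t)}.
L{sin(9t)} = 9/(s^2 + 81).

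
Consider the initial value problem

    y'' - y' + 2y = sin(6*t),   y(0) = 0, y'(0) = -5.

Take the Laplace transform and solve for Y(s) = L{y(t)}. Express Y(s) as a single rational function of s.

Y(s) = (-5*s^2 - 174)/(s^4 - s^3 + 38*s^2 - 36*s + 72)

Apply the Laplace transform to the equation.
The derivative rules (L{y''} = s^2 Y - s·y(0) - y'(0) and L{y'} = sY - y(0), with y(0) = 0, y'(0) = -5) turn the left side into (s^2 - s + 2)Y - (-5).
The right side is L{sin(6*t)} = 6/(s^2 + 36).
So (s^2 - s + 2)Y = 6/(s^2 + 36) + (-5).
Isolate Y and clear denominators.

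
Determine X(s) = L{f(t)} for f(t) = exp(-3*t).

X(s) = 1/(s + 3)

L{1} = 1/s.
By the first shifting theorem, multiplying by e^(-3t) replaces s with s + 3.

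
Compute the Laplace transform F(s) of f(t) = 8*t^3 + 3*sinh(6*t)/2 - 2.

The transform is linear, so treat each term independently.
(3/2)·[L{sinh(6t)} = 6/(s^2 - 36)]; L{-2} = -2/s; (8)·[L{t^3} = 3!/s^4 = 6/s^4].

F(s) = 9/(s^2 - 36) - 2/s + 48/s^4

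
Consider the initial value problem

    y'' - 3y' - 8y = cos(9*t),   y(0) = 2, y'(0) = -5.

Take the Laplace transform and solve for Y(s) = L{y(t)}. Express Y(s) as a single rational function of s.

Laplace-transform each side.
Using L{y''} = s^2 Y - s·y(0) - y'(0) and L{y'} = sY - y(0), with y(0) = 2, y'(0) = -5, the left side becomes (s^2 - 3*s - 8)Y - (2*s - 11).
The right side is L{cos(9*t)} = s/(s^2 + 81).
So (s^2 - 3*s - 8)Y = s/(s^2 + 81) + (2*s - 11).
Solve for Y(s) and write it as one ratio of polynomials.

Y(s) = (2*s^3 - 11*s^2 + 163*s - 891)/(s^4 - 3*s^3 + 73*s^2 - 243*s - 648)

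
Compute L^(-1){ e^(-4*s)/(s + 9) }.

Heaviside(t - 4)*(exp(-9*t + 36))

The factor e^(-4s) signals a time shift by c = 4 (second shifting theorem).
L{e^(-9t)} = 1/(s + 9), so L^-1{1/(s + 9)} = e^(-9*t).
Hence the inverse is u(t - 4) times that function evaluated at t - 4.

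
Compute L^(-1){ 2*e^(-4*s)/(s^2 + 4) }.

The factor e^(-4s) signals a time shift by c = 4 (second shifting theorem).
L{sin(2t)} = 2/(s^2 + 4), so L^-1{2/(s^2 + 4)} = sin(2*t).
Hence the inverse is u(t - 4) times that function evaluated at t - 4.

Heaviside(t - 4)*(sin(2*t - 8))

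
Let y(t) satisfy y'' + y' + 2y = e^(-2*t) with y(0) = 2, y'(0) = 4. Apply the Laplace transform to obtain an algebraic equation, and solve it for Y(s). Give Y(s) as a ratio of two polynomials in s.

Laplace-transform each side.
The derivative rules (L{y''} = s^2 Y - s·y(0) - y'(0) and L{y'} = sY - y(0), with y(0) = 2, y'(0) = 4) turn the left side into (s^2 + s + 2)Y - (2*s + 6).
The right side is L{e^(-2*t)} = 1/(s + 2).
So (s^2 + s + 2)Y = 1/(s + 2) + (2*s + 6).
Divide through and combine into a single rational function.

Y(s) = (2*s^2 + 10*s + 13)/(s^3 + 3*s^2 + 4*s + 4)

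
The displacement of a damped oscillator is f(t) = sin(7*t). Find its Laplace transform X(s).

L{sin(7t)} = 7/(s^2 + 49).

X(s) = 7/(s^2 + 49)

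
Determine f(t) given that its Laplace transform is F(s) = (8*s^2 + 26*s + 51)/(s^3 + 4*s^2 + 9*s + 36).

f(t) = 2*sin(3*t) + 5*cos(3*t) + 3*exp(-4*t)

Factor the denominator: s^3 + 4*s^2 + 9*s + 36 = (s + 4)*(s^2 + 9).
Partial fraction decomposition gives [3/(s + 4)] + [5*s/(s^2 + 9)] + [6/(s^2 + 9)].
Invert each term: 3/(s + 4) ↔ 3e^(-4t); 5·s/(s^2 + 9) ↔ 5cos(3t); 2·3/(s^2 + 9) ↔ 2sin(3t).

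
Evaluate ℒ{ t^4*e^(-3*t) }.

24/(s + 3)^5

L{t^4} = 4!/s^5 = 24/s^5.
By the first shifting theorem, multiplying by e^(-3t) replaces s with s + 3.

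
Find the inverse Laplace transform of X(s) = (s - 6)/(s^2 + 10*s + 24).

-5*exp(-4*t) + 6*exp(-6*t)

Factor the denominator: s^2 + 10*s + 24 = (s + 4)*(s + 6).
Partial fraction decomposition gives [-5/(s + 4)] + [6/(s + 6)].
Invert each term: -5/(s + 4) ↔ -5e^(-4t); 6/(s + 6) ↔ 6e^(-6t).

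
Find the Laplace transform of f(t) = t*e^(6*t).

L{e^(6t)} = 1/(s - 6).
Then apply L{t·g(t)} = -d/ds[G(s)] with G(s) = 1/(s - 6):
differentiating 1 time and applying the sign gives (s - 6)^(-2).

(s - 6)^(-2)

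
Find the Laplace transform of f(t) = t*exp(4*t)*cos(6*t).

(s - 10)*(s + 2)/(s^2 - 8*s + 52)^2

L{cos(6t)} = s/(s^2 + 36).
Multiplying by e^(4t) shifts s → s - 4, so L{exp(4*t)*cos(6*t)} = (s - 4)/((s - 4)^2 + 36).
Then apply L{t·g(t)} = -d/ds[H(s)] with H(s) = (s - 4)/((s - 4)^2 + 36):
differentiating 1 time and applying the sign gives (s - 10)*(s + 2)/(s^2 - 8*s + 52)^2.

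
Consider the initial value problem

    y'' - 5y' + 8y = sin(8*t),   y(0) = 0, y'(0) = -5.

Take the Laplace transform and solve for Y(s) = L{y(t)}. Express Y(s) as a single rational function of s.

Apply the Laplace transform to the equation.
The derivative rules (L{y''} = s^2 Y - s·y(0) - y'(0) and L{y'} = sY - y(0), with y(0) = 0, y'(0) = -5) turn the left side into (s^2 - 5*s + 8)Y - (-5).
The right side is L{sin(8*t)} = 8/(s^2 + 64).
So (s^2 - 5*s + 8)Y = 8/(s^2 + 64) + (-5).
Isolate Y and clear denominators.

Y(s) = (-5*s^2 - 312)/(s^4 - 5*s^3 + 72*s^2 - 320*s + 512)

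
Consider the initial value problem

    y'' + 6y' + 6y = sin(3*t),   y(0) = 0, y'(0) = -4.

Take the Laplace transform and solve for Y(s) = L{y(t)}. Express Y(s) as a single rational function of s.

Transform both sides with L{·}.
Using L{y''} = s^2 Y - s·y(0) - y'(0) and L{y'} = sY - y(0), with y(0) = 0, y'(0) = -4, the left side becomes (s^2 + 6*s + 6)Y - (-4).
The right side is L{sin(3*t)} = 3/(s^2 + 9).
So (s^2 + 6*s + 6)Y = 3/(s^2 + 9) + (-4).
Solve for Y(s) and write it as one ratio of polynomials.

Y(s) = (-4*s^2 - 33)/(s^4 + 6*s^3 + 15*s^2 + 54*s + 54)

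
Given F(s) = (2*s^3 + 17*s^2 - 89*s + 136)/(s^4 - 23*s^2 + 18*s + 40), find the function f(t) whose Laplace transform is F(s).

Factor the denominator: s^4 - 23*s^2 + 18*s + 40 = (s - 4)*(s - 2)*(s + 1)*(s + 5).
Partial fraction decomposition gives [-3/(s + 5)] + [4/(s + 1)] + [-1/(s - 2)] + [2/(s - 4)].
Invert each term: -3/(s + 5) ↔ -3e^(-5t); 4/(s + 1) ↔ 4e^(-t); -1/(s - 2) ↔ -e^(2t); 2/(s - 4) ↔ 2e^(4t).

f(t) = 2*exp(4*t) - exp(2*t) + 4*exp(-t) - 3*exp(-5*t)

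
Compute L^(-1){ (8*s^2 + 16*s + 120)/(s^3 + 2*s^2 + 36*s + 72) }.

Factor the denominator: s^3 + 2*s^2 + 36*s + 72 = (s + 2)*(s^2 + 36).
Partial fraction decomposition gives [3/(s + 2)] + [5*s/(s^2 + 36)] + [6/(s^2 + 36)].
Invert each term: 3/(s + 2) ↔ 3e^(-2t); 5·s/(s^2 + 36) ↔ 5cos(6t); 1·6/(s^2 + 36) ↔ sin(6t).

sin(6*t) + 5*cos(6*t) + 3*exp(-2*t)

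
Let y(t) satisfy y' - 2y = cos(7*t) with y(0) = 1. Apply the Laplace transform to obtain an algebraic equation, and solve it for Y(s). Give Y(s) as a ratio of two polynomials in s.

Apply the Laplace transform to the equation.
The derivative rules (L{y'} = sY - y(0) = sY - 1) turn the left side into (s - 2)Y - (1).
The right side is L{cos(7*t)} = s/(s^2 + 49).
So (s - 2)Y = s/(s^2 + 49) + (1).
Isolate Y and clear denominators.

Y(s) = (s^2 + s + 49)/(s^3 - 2*s^2 + 49*s - 98)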